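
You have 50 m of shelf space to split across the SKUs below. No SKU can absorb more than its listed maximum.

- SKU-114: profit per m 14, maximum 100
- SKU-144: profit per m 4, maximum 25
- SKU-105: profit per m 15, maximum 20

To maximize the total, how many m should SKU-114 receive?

Order the SKUs by profit per m: SKU-105 15 > SKU-114 14 > SKU-144 4.
SKU-105: +20 to 20 (cap) ; 30 left.
SKU-114 has room for 100 but only 30 remain, so it gets 30.

30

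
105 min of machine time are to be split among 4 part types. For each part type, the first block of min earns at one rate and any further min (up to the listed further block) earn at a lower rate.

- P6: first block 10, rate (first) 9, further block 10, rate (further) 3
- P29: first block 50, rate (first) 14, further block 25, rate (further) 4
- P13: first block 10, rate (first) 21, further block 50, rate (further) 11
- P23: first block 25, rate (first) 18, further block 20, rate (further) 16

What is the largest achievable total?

Treat each block as its own option and order by rate: P13/tier1 21 > P23/tier1 18 > P23/tier2 16 > P29/tier1 14 > P13/tier2 11 > P6/tier1 9 > P29/tier2 4 > P6/tier2 3.
Fill P13 tier1 block (10 at 21) — 95 left.
P23/tier1 (18): +25 — 70 left.
Fill P23 tier2 block (20 at 16) — 50 left.
P29 tier1 at 14: fill all 50 — 0 left.
Total = 21×10 + 18×25 + 16×20 + 14×50 = 1680.

1680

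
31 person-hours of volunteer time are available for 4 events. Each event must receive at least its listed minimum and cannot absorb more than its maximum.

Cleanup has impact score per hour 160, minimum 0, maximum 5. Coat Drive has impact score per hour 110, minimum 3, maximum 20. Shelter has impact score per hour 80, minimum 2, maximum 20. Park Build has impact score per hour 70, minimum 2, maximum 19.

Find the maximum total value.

Meeting every minimum uses 0+3+2+2 = 7 person-hours, leaving 24.
Order the events by impact score per hour: Cleanup 160 > Coat Drive 110 > Shelter 80 > Park Build 70.
Give Cleanup 5 more to hit its cap of 5 ; 19 left.
Coat Drive takes 17 more to reach its cap of 20 ; 2 left.
Only 2 left; Shelter takes them to reach 4.
Total = 160×5 + 110×20 + 80×4 + 70×2 = 3460.

3460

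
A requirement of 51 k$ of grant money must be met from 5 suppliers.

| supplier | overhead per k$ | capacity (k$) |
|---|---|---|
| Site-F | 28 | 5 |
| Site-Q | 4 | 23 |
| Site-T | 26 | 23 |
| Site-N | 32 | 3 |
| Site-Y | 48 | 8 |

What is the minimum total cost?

830

Fill from the cheapest supplier first.
Take 23 from Site-Q at 4 → need 28 more.
Site-T at 26: take all 23 k$ → 5 still needed.
Site-F (28): use full 5 → 0 k$ to go.
Site-N, Site-Y: unused.
Cost = 23×4 + 23×26 + 5×28 = 830.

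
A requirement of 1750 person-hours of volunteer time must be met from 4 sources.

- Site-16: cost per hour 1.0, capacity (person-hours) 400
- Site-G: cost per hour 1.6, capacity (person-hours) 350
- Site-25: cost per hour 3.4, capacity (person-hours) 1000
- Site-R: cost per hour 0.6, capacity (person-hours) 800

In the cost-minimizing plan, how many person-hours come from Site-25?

Fill from the cheapest source first.
Take 800 from Site-R at 0.6 ; need 950 more.
Site-16 (1.0): use full 400 ; 550 person-hours to go.
Site-G (1.6): use full 350 ; 200 person-hours to go.
Site-25 at 3.4: take 200 of its 1000 ; requirement met.

200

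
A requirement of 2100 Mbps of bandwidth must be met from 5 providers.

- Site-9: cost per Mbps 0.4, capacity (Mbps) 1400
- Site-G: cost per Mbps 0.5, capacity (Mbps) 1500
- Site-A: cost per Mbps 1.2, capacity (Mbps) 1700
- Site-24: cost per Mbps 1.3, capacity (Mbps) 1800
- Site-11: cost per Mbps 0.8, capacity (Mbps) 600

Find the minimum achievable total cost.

Fill from the cheapest provider first.
Site-9 at 0.4: take all 1400 Mbps → 700 still needed.
Take 700 from Site-G at 0.5 to finish.
Site-11, Site-A, Site-24: unused.
Cost = 1400×0.4 + 700×0.5 = 910.

910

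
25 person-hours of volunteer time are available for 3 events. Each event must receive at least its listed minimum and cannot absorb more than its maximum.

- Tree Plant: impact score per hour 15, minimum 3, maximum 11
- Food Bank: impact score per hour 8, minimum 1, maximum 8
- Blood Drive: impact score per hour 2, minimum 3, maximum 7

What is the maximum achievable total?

Meeting every minimum uses 3+1+3 = 7 person-hours, leaving 18.
Rank by impact score per hour: Tree Plant 15 > Food Bank 8 > Blood Drive 2.
Give Tree Plant 8 more to hit its cap of 11 → 10 left.
Food Bank takes 7 more to reach its cap of 8 → 3 left.
Blood Drive: +3 (room for 4) → 6. Pool exhausted.
Total = 15×11 + 8×8 + 2×6 = 241.

241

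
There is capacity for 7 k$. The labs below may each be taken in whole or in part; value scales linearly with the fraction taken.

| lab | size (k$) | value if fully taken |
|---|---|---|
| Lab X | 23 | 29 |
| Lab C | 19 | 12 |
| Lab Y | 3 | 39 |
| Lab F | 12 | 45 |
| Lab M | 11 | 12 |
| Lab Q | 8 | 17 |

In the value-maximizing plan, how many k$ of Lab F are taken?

Rank by value-to-size ratio: Lab Y 39/3≈13, Lab F 45/12≈3.75, Lab Q 17/8≈2.12, Lab X 29/23≈1.26, Lab M 12/11≈1.09, Lab C 12/19≈0.632.
Take all of Lab Y (3 k$, value 39) → 4 k$ left.
Fill the last 4 k$ with part of Lab F: 4/12 of it earns 15.

4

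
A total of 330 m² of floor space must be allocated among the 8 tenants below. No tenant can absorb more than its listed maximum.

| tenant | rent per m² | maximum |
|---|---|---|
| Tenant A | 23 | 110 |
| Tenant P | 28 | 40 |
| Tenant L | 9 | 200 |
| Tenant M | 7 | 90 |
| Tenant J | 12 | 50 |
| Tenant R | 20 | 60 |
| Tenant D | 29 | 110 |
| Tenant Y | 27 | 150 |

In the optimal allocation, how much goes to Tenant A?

Highest rent per m² first: Tenant D 29 > Tenant P 28 > Tenant Y 27 > Tenant A 23 > Tenant R 20 > Tenant J 12 > Tenant L 9 > Tenant M 7.
Give Tenant D 110 to hit its cap of 110 → 220 left.
Give Tenant P 40 to hit its cap of 40 → 180 left.
Tenant Y: +150 to 150 (cap) → 30 left.
Only 30 left; Tenant A takes them to reach 30.

30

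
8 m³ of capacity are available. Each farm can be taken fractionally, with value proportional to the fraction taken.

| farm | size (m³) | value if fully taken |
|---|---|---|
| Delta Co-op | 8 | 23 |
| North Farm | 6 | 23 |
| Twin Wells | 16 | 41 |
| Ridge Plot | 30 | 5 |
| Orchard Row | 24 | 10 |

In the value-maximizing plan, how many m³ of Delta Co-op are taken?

2

Rank by value-to-size ratio: North Farm 23/6≈3.83, Delta Co-op 23/8≈2.88, Twin Wells 41/16≈2.56, Orchard Row 10/24≈0.417, Ridge Plot 5/30≈0.167.
All 6 m³ of North Farm fit (value 23) → 2 remain.
Only 2 m³ remain; take 2/8 of Delta Co-op for value 23×2/8 = 5.75.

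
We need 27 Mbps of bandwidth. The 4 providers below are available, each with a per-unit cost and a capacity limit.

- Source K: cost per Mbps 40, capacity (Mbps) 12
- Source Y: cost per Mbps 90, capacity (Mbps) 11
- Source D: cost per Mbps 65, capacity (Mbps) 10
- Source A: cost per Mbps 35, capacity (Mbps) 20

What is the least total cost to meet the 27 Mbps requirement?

980

Cheapest first:
Source A at 35: take all 20 Mbps ; 7 still needed.
Source K (40): take the remaining 7 ; done.
Source D, Source Y: unused.
Cost = 20×35 + 7×40 = 980.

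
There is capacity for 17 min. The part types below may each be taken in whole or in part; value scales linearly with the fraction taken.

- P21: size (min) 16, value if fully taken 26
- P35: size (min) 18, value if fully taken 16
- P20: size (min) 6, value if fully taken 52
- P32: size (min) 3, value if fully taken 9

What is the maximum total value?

74

Sort by value density: P20 52/6≈8.67, P32 9/3≈3, P21 26/16≈1.62, P35 16/18≈0.889.
P20: take in full, 6 min for value 52 ; 11 left.
P32: take in full, 3 min for value 9 ; 8 left.
Only 8 min remain; take 8/16 of P21 for value 26×8/16 = 13.
Total value = 74.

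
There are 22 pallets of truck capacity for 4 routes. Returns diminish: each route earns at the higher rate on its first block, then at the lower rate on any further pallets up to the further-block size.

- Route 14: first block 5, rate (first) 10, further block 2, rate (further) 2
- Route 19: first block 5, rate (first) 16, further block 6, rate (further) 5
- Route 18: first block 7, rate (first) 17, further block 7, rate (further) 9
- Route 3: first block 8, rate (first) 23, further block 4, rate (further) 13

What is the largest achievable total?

Order all 8 blocks by rate: Route 3/first 23 > Route 18/first 17 > Route 19/first 16 > Route 3/second 13 > Route 14/first 10 > Route 18/second 9 > Route 19/second 5 > Route 14/second 2.
Fill Route 3 first block (8 at 23) ; 14 left.
Fill Route 18 first block (7 at 17) ; 7 left.
Route 19/first (16): +5 ; 2 left.
Route 3 second at 13: only 2 left, fill 2.
Total = 23×8 + 17×7 + 16×5 + 13×2 = 409.

409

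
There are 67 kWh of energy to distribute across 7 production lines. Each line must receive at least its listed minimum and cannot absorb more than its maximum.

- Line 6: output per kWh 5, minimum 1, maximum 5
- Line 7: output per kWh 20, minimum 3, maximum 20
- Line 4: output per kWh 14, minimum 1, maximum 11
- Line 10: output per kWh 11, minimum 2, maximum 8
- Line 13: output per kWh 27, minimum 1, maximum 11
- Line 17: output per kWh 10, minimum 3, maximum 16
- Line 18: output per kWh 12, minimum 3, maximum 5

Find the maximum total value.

Meeting every minimum uses 1+3+1+2+1+3+3 = 14 kWh, leaving 53.
Highest output per kWh first: Line 13 27 > Line 7 20 > Line 4 14 > Line 18 12 > Line 10 11 > Line 17 10 > Line 6 5.
Line 13 takes 10 more to reach its cap of 11 — 43 left.
Line 7 takes 17 more to reach its cap of 20 — 26 left.
Give Line 4 10 more to hit its cap of 11 — 16 left.
Give Line 18 2 more to hit its cap of 5 — 14 left.
Give Line 10 6 more to hit its cap of 8 — 8 left.
Only 8 left; Line 17 takes them to reach 11.
Total = 5×1 + 20×20 + 14×11 + 11×8 + 27×11 + 10×11 + 12×5 = 1114.

1114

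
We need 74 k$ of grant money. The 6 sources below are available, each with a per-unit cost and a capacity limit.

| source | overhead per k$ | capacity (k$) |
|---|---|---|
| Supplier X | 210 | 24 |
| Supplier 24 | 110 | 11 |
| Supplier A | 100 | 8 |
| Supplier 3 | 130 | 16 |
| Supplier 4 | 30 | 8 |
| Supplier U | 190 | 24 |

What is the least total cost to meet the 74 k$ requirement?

Use sources in increasing cost order.
Supplier 4 (30): use full 8 — 66 k$ to go.
Supplier A at 100: take all 8 k$ — 58 still needed.
Supplier 24 (110): use full 11 — 47 k$ to go.
Take 16 from Supplier 3 at 130 — need 31 more.
Take 24 from Supplier U at 190 — need 7 more.
Supplier X (210): take the remaining 7 — done.
Cost = 8×30 + 8×100 + 11×110 + 16×130 + 24×190 + 7×210 = 10360.

10360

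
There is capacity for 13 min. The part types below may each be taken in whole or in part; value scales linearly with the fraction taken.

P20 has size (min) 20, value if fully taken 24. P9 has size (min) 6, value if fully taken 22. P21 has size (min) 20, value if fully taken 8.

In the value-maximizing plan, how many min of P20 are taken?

Best value per unit of size first: P9 22/6≈3.67, P20 24/20≈1.2, P21 8/20≈0.4.
Take all of P9 (6 min, value 22) → 7 min left.
Fill the last 7 min with part of P20: 7/20 of it earns 8.4.

7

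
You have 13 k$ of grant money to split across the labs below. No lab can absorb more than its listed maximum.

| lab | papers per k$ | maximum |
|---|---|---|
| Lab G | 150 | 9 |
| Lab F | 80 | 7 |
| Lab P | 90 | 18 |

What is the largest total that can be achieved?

1710

Order the labs by papers per k$: Lab G 150 > Lab P 90 > Lab F 80.
Lab G: +9 to 9 (cap) → 4 left.
Lab P: +4 (room for 18) → 4. Pool exhausted.
Total = 150×9 + 90×4 = 1710.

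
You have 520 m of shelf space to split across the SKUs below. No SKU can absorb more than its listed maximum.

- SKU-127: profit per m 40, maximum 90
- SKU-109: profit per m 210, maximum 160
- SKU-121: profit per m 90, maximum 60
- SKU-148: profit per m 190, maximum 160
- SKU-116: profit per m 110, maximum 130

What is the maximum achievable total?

Order the SKUs by profit per m: SKU-109 210 > SKU-148 190 > SKU-116 110 > SKU-121 90 > SKU-127 40.
SKU-109: +160 to 160 (cap) → 360 left.
SKU-148: +160 to 160 (cap) → 200 left.
SKU-116: +130 to 130 (cap) → 70 left.
SKU-121: +60 to 60 (cap) → 10 left.
Only 10 left; SKU-127 takes them to reach 10.
Total = 40×10 + 210×160 + 90×60 + 190×160 + 110×130 = 84100.

84100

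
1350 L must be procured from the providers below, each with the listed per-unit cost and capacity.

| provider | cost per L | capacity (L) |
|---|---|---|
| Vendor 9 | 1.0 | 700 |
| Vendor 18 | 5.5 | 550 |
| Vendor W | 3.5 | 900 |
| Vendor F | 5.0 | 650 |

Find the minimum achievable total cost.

2975

Use providers in increasing cost order.
Take 700 from Vendor 9 at 1.0 → need 650 more.
Vendor W (3.5): take the remaining 650 → done.
Vendor F, Vendor 18: unused.
Cost = 700×1.0 + 650×3.5 = 2975.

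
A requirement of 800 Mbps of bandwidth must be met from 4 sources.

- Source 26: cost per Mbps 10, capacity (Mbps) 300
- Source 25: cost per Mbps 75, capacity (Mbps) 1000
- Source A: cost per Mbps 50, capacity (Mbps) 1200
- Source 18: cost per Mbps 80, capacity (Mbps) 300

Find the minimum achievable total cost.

28000

Fill from the cheapest source first.
Source 26 (10): use full 300 → 500 Mbps to go.
Take 500 from Source A at 50 to finish.
Source 25, Source 18: unused.
Cost = 300×10 + 500×50 = 28000.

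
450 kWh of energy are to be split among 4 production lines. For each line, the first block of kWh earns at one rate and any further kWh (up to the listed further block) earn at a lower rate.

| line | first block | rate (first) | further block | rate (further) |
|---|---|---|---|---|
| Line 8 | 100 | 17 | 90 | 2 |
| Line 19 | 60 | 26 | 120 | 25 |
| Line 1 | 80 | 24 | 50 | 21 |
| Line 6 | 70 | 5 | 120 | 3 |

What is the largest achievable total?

9430

Rank every tier by rate: Line 19/T1 26 > Line 19/T2 25 > Line 1/T1 24 > Line 1/T2 21 > Line 8/T1 17 > Line 6/T1 5 > Line 6/T2 3 > Line 8/T2 2.
Line 19/T1 (26): +60 — 390 left.
Line 19/T2 (25): +120 — 270 left.
Line 1/T1 (24): +80 — 190 left.
Line 1 T2 at 21: fill all 50 — 140 left.
Fill Line 8 T1 block (100 at 17) — 40 left.
Line 6 T1 at 5: only 40 left, fill 40.
Total = 26×60 + 25×120 + 24×80 + 21×50 + 17×100 + 5×40 = 9430.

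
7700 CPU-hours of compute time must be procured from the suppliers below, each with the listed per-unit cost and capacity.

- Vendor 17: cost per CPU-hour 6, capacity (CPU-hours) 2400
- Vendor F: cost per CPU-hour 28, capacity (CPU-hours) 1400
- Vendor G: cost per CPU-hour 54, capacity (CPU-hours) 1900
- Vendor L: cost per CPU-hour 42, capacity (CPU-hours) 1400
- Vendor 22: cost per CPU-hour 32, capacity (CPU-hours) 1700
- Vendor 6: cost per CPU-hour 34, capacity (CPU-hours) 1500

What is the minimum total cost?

Cheapest first:
Vendor 17 (6): use full 2400 — 5300 CPU-hours to go.
Take 1400 from Vendor F at 28 — need 3900 more.
Take 1700 from Vendor 22 at 32 — need 2200 more.
Vendor 6 (34): use full 1500 — 700 CPU-hours to go.
Vendor L at 42: take 700 of its 1400 — requirement met.
Vendor G: unused.
Cost = 2400×6 + 1400×28 + 1700×32 + 1500×34 + 700×42 = 188400.

188400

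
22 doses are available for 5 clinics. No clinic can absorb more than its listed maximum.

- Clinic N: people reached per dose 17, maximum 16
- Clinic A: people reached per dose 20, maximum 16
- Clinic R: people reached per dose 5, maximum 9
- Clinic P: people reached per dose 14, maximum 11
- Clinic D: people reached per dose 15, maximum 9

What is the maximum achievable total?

Highest people reached per dose first: Clinic A 20 > Clinic N 17 > Clinic D 15 > Clinic P 14 > Clinic R 5.
Clinic A takes 16 to reach its cap of 16 ; 6 left.
Only 6 left; Clinic N takes them to reach 6.
Total = 17×6 + 20×16 = 422.

422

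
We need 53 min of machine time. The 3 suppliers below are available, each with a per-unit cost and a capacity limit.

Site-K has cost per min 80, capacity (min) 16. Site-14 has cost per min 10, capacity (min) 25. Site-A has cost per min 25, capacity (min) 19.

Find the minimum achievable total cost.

Cheapest first:
Take 25 from Site-14 at 10 — need 28 more.
Site-A (25): use full 19 — 9 min to go.
Take 9 from Site-K at 80 to finish.
Cost = 25×10 + 19×25 + 9×80 = 1445.

1445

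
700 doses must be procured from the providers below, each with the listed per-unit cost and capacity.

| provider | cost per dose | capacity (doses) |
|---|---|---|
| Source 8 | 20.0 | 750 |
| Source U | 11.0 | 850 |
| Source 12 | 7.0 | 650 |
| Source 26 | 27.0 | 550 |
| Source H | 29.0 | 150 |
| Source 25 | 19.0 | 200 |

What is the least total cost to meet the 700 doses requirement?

Fill from the cheapest provider first.
Source 12 at 7.0: take all 650 doses — 50 still needed.
Source U (11.0): take the remaining 50 — done.
Source 25, Source 8, Source 26, Source H: unused.
Cost = 650×7.0 + 50×11.0 = 5100.

5100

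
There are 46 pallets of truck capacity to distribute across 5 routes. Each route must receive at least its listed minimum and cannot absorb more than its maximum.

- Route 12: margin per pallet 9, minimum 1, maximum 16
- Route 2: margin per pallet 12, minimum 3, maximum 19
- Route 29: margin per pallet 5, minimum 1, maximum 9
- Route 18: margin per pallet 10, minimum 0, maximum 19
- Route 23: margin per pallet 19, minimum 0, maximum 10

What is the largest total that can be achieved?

582

Meeting every minimum uses 1+3+1+0+0 = 5 pallets, leaving 41.
Highest margin per pallet first: Route 23 19 > Route 2 12 > Route 18 10 > Route 12 9 > Route 29 5.
Route 23 takes 10 more to reach its cap of 10 ; 31 left.
Route 2: +16 to 19 (cap) ; 15 left.
Only 15 left; Route 18 takes them to reach 15.
Total = 9×1 + 12×19 + 5×1 + 10×15 + 19×10 = 582.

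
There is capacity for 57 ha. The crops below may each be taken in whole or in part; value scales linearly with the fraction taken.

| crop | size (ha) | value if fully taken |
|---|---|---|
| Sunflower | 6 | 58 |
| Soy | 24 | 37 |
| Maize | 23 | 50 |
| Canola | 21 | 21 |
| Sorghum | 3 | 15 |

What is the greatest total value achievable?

Sort by value density: Sunflower 58/6≈9.67, Sorghum 15/3≈5, Maize 50/23≈2.17, Soy 37/24≈1.54, Canola 21/21≈1.
Sunflower: take in full, 6 ha for value 58 — 51 left.
All 3 ha of Sorghum fit (value 15) — 48 remain.
Maize: take in full, 23 ha for value 50 — 25 left.
Take all of Soy (24 ha, value 37) — 1 ha left.
Only 1 ha remain; take 1/21 of Canola for value 21×1/21 = 1.
Total value = 161.

161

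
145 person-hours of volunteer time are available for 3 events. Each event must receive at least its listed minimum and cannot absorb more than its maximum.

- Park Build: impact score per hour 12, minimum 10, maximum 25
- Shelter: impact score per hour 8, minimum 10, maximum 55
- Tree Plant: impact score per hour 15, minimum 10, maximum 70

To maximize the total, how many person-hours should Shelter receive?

Meeting every minimum uses 10+10+10 = 30 person-hours, leaving 115.
Highest impact score per hour first: Tree Plant 15 > Park Build 12 > Shelter 8.
Give Tree Plant 60 more to hit its cap of 70 — 55 left.
Give Park Build 15 more to hit its cap of 25 — 40 left.
Only 40 left; Shelter takes them to reach 50.

50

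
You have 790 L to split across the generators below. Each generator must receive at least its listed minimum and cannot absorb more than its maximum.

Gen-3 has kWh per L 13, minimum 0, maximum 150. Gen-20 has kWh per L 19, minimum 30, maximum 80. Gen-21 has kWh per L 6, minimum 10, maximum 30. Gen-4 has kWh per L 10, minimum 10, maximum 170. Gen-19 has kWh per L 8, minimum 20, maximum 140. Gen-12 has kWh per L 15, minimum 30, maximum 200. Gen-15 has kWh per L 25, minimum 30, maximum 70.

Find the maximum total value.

10860

Meeting every minimum uses 0+30+10+10+20+30+30 = 130 L, leaving 660.
Highest kWh per L first: Gen-15 25 > Gen-20 19 > Gen-12 15 > Gen-3 13 > Gen-4 10 > Gen-19 8 > Gen-21 6.
Give Gen-15 40 more to hit its cap of 70 → 620 left.
Gen-20 takes 50 more to reach its cap of 80 → 570 left.
Gen-12: +170 to 200 (cap) → 400 left.
Gen-3: +150 to 150 (cap) → 250 left.
Gen-4 takes 160 more to reach its cap of 170 → 90 left.
Gen-19 has room for 120 more but only 90 remain, so it gets 110.
Total = 13×150 + 19×80 + 6×10 + 10×170 + 8×110 + 15×200 + 25×70 = 10860.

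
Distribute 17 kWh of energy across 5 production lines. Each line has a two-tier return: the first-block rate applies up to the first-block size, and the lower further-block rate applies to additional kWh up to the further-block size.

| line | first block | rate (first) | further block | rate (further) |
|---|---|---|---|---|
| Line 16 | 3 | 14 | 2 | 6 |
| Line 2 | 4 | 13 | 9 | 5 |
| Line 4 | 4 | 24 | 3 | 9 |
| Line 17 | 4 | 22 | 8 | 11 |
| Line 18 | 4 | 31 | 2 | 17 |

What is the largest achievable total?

384

Order all 10 blocks by rate: Line 18/tier1 31 > Line 4/tier1 24 > Line 17/tier1 22 > Line 18/tier2 17 > Line 16/tier1 14 > Line 2/tier1 13 > Line 17/tier2 11 > Line 4/tier2 9 > Line 16/tier2 6 > Line 2/tier2 5.
Line 18 tier1 at 31: fill all 4 → 13 left.
Line 4/tier1 (24): +4 → 9 left.
Fill Line 17 tier1 block (4 at 22) → 5 left.
Line 18 tier2 at 17: fill all 2 → 3 left.
Line 16 tier1 at 14: fill all 3 → 0 left.
Total = 31×4 + 24×4 + 22×4 + 17×2 + 14×3 = 384.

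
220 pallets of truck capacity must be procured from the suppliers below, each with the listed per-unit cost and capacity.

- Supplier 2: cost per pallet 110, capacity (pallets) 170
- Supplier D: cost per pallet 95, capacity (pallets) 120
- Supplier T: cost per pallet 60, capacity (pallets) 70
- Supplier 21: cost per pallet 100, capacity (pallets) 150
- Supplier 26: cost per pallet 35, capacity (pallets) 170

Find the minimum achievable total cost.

Fill from the cheapest supplier first.
Supplier 26 at 35: take all 170 pallets ; 50 still needed.
Supplier T (60): take the remaining 50 ; done.
Supplier D, Supplier 21, Supplier 2: unused.
Cost = 170×35 + 50×60 = 8950.

8950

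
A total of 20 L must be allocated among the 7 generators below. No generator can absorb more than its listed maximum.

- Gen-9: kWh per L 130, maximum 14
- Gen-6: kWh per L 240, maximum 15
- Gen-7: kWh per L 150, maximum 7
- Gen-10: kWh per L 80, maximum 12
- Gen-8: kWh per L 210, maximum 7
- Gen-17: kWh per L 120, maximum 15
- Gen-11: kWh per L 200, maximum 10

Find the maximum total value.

4650

Highest kWh per L first: Gen-6 240 > Gen-8 210 > Gen-11 200 > Gen-7 150 > Gen-9 130 > Gen-17 120 > Gen-10 80.
Gen-6 takes 15 to reach its cap of 15 → 5 left.
Gen-8 has room for 7 but only 5 remain, so it gets 5.
Total = 240×15 + 210×5 = 4650.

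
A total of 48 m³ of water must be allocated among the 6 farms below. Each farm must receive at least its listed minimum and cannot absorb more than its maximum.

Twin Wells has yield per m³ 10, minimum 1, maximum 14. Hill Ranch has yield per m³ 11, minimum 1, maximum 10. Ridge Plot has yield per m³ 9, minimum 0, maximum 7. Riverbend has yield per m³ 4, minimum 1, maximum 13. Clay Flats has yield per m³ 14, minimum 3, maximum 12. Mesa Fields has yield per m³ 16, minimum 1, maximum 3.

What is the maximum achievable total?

Meeting every minimum uses 1+1+0+1+3+1 = 7 m³, leaving 41.
Rank by yield per m³: Mesa Fields 16 > Clay Flats 14 > Hill Ranch 11 > Twin Wells 10 > Ridge Plot 9 > Riverbend 4.
Give Mesa Fields 2 more to hit its cap of 3 → 39 left.
Clay Flats: +9 to 12 (cap) → 30 left.
Hill Ranch takes 9 more to reach its cap of 10 → 21 left.
Twin Wells: +13 to 14 (cap) → 8 left.
Ridge Plot: +7 to 7 (cap) → 1 left.
Riverbend has room for 12 more but only 1 remain, so it gets 2.
Total = 10×14 + 11×10 + 9×7 + 4×2 + 14×12 + 16×3 = 537.

537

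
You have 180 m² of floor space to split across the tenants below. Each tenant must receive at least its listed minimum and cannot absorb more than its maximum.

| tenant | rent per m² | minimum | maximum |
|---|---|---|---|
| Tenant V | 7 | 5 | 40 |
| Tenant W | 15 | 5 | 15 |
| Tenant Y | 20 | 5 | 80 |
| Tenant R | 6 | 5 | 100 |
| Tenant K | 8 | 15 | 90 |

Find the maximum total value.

Meeting every minimum uses 5+5+5+5+15 = 35 m², leaving 145.
Rank by rent per m²: Tenant Y 20 > Tenant W 15 > Tenant K 8 > Tenant V 7 > Tenant R 6.
Tenant Y: +75 to 80 (cap) → 70 left.
Tenant W: +10 to 15 (cap) → 60 left.
Only 60 left; Tenant K takes them to reach 75.
Total = 7×5 + 15×15 + 20×80 + 6×5 + 8×75 = 2490.

2490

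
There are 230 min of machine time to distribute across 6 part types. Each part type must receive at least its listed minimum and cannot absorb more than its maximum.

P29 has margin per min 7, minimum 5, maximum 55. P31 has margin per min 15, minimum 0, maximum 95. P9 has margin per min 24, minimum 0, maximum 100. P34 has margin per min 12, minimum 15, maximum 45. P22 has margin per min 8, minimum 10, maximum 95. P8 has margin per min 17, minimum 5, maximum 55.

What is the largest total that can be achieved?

4305

Meeting every minimum uses 5+0+0+15+10+5 = 35 min, leaving 195.
Order the part types by margin per min: P9 24 > P8 17 > P31 15 > P34 12 > P22 8 > P29 7.
P9 takes 100 more to reach its cap of 100 — 95 left.
Give P8 50 more to hit its cap of 55 — 45 left.
P31: +45 (room for 95) → 45. Pool exhausted.
Total = 7×5 + 15×45 + 24×100 + 12×15 + 8×10 + 17×55 = 4305.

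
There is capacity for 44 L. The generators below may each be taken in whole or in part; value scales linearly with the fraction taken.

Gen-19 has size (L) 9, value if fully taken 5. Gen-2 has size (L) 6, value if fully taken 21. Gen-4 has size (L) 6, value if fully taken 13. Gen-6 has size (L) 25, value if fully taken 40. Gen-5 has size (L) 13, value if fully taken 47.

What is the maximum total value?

111.4

Sort by value density: Gen-5 47/13≈3.62, Gen-2 21/6≈3.5, Gen-4 13/6≈2.17, Gen-6 40/25≈1.6, Gen-19 5/9≈0.556.
Gen-5: take in full, 13 L for value 47 — 31 left.
Gen-2: take in full, 6 L for value 21 — 25 left.
All 6 L of Gen-4 fit (value 13) — 19 remain.
Fill the last 19 L with part of Gen-6: 19/25 of it earns 30.4.
Total value = 111.4.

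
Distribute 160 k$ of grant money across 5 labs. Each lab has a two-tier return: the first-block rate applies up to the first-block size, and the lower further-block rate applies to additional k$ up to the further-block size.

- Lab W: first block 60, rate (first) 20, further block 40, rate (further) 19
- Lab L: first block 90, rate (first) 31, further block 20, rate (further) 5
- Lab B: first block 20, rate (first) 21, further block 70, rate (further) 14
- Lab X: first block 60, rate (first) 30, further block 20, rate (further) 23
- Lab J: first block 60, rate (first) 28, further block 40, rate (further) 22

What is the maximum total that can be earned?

4870

Order all 10 blocks by rate: Lab L/T1 31 > Lab X/T1 30 > Lab J/T1 28 > Lab X/T2 23 > Lab J/T2 22 > Lab B/T1 21 > Lab W/T1 20 > Lab W/T2 19 > Lab B/T2 14 > Lab L/T2 5.
Fill Lab L T1 block (90 at 31) → 70 left.
Lab X/T1 (30): +60 → 10 left.
Lab J T1 at 28: only 10 left, fill 10.
Total = 31×90 + 30×60 + 28×10 = 4870.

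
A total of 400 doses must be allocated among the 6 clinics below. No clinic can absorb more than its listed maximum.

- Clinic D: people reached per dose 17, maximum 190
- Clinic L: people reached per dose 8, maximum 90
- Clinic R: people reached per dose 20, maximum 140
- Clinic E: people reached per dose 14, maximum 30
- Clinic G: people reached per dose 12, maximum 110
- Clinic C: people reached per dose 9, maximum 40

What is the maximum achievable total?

6930

Rank by people reached per dose: Clinic R 20 > Clinic D 17 > Clinic E 14 > Clinic G 12 > Clinic C 9 > Clinic L 8.
Clinic R takes 140 to reach its cap of 140 — 260 left.
Give Clinic D 190 to hit its cap of 190 — 70 left.
Clinic E: +30 to 30 (cap) — 40 left.
Only 40 left; Clinic G takes them to reach 40.
Total = 17×190 + 20×140 + 14×30 + 12×40 = 6930.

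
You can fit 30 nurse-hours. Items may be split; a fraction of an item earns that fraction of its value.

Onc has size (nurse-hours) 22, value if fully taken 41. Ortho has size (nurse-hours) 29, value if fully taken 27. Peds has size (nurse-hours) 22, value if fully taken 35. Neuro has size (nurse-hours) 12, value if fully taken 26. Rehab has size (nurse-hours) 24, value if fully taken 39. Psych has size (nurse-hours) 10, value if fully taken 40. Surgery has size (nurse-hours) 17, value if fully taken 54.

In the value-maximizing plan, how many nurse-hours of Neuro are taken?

Rank by value-to-size ratio: Psych 40/10≈4, Surgery 54/17≈3.18, Neuro 26/12≈2.17, Onc 41/22≈1.86, Rehab 39/24≈1.62, Peds 35/22≈1.59, Ortho 27/29≈0.931.
Take all of Psych (10 nurse-hours, value 40) → 20 nurse-hours left.
Surgery: take in full, 17 nurse-hours for value 54 → 3 left.
Only 3 nurse-hours remain; take 3/12 of Neuro for value 26×3/12 = 6.5.

3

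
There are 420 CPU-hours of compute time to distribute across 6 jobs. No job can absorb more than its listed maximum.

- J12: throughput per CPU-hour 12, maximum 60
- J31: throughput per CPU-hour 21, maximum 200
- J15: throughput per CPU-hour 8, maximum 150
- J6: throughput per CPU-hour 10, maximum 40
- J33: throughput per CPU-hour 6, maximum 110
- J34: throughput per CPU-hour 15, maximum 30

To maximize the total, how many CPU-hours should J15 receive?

Highest throughput per CPU-hour first: J31 21 > J34 15 > J12 12 > J6 10 > J15 8 > J33 6.
Give J31 200 to hit its cap of 200 → 220 left.
J34 takes 30 to reach its cap of 30 → 190 left.
J12: +60 to 60 (cap) → 130 left.
J6 takes 40 to reach its cap of 40 → 90 left.
Only 90 left; J15 takes them to reach 90.

90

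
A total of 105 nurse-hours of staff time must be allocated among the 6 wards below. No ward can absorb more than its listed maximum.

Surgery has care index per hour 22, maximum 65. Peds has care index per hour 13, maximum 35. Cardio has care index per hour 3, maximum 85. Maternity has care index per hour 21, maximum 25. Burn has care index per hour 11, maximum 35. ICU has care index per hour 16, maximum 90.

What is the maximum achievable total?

Order the wards by care index per hour: Surgery 22 > Maternity 21 > ICU 16 > Peds 13 > Burn 11 > Cardio 3.
Give Surgery 65 to hit its cap of 65 → 40 left.
Maternity: +25 to 25 (cap) → 15 left.
ICU: +15 (room for 90) → 15. Pool exhausted.
Total = 22×65 + 21×25 + 16×15 = 2195.

2195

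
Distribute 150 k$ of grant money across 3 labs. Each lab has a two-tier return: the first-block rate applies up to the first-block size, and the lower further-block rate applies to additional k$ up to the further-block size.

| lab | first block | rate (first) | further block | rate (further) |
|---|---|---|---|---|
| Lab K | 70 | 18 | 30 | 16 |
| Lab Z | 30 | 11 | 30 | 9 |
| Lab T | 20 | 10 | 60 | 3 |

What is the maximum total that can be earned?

2270

Treat each block as its own option and order by rate: Lab K/T1 18 > Lab K/T2 16 > Lab Z/T1 11 > Lab T/T1 10 > Lab Z/T2 9 > Lab T/T2 3.
Lab K T1 at 18: fill all 70 — 80 left.
Lab K T2 at 16: fill all 30 — 50 left.
Lab Z/T1 (11): +30 — 20 left.
Lab T T1 at 10: fill all 20 — 0 left.
Total = 18×70 + 16×30 + 11×30 + 10×20 = 2270.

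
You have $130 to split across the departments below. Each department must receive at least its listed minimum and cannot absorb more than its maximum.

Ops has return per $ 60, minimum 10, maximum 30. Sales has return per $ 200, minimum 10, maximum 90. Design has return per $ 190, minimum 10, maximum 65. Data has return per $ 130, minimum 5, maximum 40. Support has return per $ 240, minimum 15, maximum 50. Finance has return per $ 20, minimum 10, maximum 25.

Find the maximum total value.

24350

Meeting every minimum uses 10+10+10+5+15+10 = 60 $, leaving 70.
Highest return per $ first: Support 240 > Sales 200 > Design 190 > Data 130 > Ops 60 > Finance 20.
Support takes 35 more to reach its cap of 50 — 35 left.
Sales: +35 (room for 80) → 45. Pool exhausted.
Total = 60×10 + 200×45 + 190×10 + 130×5 + 240×50 + 20×10 = 24350.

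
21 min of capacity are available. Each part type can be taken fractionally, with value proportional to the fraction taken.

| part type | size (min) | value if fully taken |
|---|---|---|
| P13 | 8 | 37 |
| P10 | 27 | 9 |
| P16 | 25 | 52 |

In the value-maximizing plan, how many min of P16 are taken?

13

Sort by value density: P13 37/8≈4.62, P16 52/25≈2.08, P10 9/27≈0.333.
Take all of P13 (8 min, value 37) — 13 min left.
Only 13 min remain; take 13/25 of P16 for value 52×13/25 = 27.04.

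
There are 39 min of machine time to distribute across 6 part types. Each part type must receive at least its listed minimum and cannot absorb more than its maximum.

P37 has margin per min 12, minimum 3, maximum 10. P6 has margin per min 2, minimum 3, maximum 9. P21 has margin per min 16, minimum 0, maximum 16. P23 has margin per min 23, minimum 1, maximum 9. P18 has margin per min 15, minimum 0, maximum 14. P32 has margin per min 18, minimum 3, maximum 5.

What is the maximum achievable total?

640

Meeting every minimum uses 3+3+0+1+0+3 = 10 min, leaving 29.
Highest margin per min first: P23 23 > P32 18 > P21 16 > P18 15 > P37 12 > P6 2.
Give P23 8 more to hit its cap of 9 — 21 left.
P32 takes 2 more to reach its cap of 5 — 19 left.
P21 takes 16 more to reach its cap of 16 — 3 left.
Only 3 left; P18 takes them to reach 3.
Total = 12×3 + 2×3 + 16×16 + 23×9 + 15×3 + 18×5 = 640.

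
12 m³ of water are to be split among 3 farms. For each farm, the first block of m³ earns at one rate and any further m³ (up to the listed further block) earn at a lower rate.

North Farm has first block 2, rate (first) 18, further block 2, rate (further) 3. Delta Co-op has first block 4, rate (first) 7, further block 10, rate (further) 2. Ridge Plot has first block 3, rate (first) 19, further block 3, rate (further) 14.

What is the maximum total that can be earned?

163

Order all 6 blocks by rate: Ridge Plot/first 19 > North Farm/first 18 > Ridge Plot/second 14 > Delta Co-op/first 7 > North Farm/second 3 > Delta Co-op/second 2.
Fill Ridge Plot first block (3 at 19) ; 9 left.
North Farm first at 18: fill all 2 ; 7 left.
Ridge Plot/second (14): +3 ; 4 left.
Delta Co-op/first (7): +4 ; 0 left.
Total = 19×3 + 18×2 + 14×3 + 7×4 = 163.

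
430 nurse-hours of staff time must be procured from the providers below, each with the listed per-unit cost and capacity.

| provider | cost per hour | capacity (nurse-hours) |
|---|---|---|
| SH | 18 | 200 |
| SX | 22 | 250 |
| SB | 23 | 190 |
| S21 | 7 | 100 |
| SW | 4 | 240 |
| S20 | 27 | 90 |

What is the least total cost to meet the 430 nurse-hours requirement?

3280

Fill from the cheapest provider first.
SW at 4: take all 240 nurse-hours → 190 still needed.
S21 at 7: take all 100 nurse-hours → 90 still needed.
Take 90 from SH at 18 to finish.
SX, SB, S20: unused.
Cost = 240×4 + 100×7 + 90×18 = 3280.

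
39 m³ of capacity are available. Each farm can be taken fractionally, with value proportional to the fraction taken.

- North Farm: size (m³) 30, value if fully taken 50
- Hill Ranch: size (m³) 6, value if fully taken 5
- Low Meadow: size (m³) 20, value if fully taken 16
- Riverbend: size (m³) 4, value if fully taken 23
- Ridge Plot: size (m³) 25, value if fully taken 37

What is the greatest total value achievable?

80.4

Sort by value density: Riverbend 23/4≈5.75, North Farm 50/30≈1.67, Ridge Plot 37/25≈1.48, Hill Ranch 5/6≈0.833, Low Meadow 16/20≈0.8.
Riverbend: take in full, 4 m³ for value 23 — 35 left.
All 30 m³ of North Farm fit (value 50) — 5 remain.
Only 5 m³ remain; take 5/25 of Ridge Plot for value 37×5/25 = 7.4.
Total value = 80.4.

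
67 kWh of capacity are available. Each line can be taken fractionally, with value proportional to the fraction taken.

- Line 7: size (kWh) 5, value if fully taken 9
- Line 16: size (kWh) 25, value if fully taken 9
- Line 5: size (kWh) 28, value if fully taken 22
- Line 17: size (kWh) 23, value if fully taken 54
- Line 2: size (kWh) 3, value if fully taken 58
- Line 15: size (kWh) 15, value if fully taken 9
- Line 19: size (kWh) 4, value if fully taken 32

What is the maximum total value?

177.4

Sort by value density: Line 2 58/3≈19.3, Line 19 32/4≈8, Line 17 54/23≈2.35, Line 7 9/5≈1.8, Line 5 22/28≈0.786, Line 15 9/15≈0.6, Line 16 9/25≈0.36.
Line 2: take in full, 3 kWh for value 58 → 64 left.
Take all of Line 19 (4 kWh, value 32) → 60 kWh left.
All 23 kWh of Line 17 fit (value 54) → 37 remain.
All 5 kWh of Line 7 fit (value 9) → 32 remain.
Line 5: take in full, 28 kWh for value 22 → 4 left.
Only 4 kWh remain; take 4/15 of Line 15 for value 9×4/15 = 2.4.
Total value = 177.4.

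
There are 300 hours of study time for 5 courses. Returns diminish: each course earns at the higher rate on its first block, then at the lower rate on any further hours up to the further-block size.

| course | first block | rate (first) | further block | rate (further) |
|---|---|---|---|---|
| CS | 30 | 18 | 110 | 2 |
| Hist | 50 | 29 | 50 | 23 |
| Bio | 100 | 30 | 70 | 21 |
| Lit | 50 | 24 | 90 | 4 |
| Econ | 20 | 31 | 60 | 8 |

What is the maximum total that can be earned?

Treat each block as its own option and order by rate: Econ/tier1 31 > Bio/tier1 30 > Hist/tier1 29 > Lit/tier1 24 > Hist/tier2 23 > Bio/tier2 21 > CS/tier1 18 > Econ/tier2 8 > Lit/tier2 4 > CS/tier2 2.
Econ/tier1 (31): +20 → 280 left.
Bio/tier1 (30): +100 → 180 left.
Fill Hist tier1 block (50 at 29) → 130 left.
Lit/tier1 (24): +50 → 80 left.
Hist/tier2 (23): +50 → 30 left.
Bio/tier2: +30 of 70 at 21; pool empty.
Total = 31×20 + 30×100 + 29×50 + 24×50 + 23×50 + 21×30 = 8050.

8050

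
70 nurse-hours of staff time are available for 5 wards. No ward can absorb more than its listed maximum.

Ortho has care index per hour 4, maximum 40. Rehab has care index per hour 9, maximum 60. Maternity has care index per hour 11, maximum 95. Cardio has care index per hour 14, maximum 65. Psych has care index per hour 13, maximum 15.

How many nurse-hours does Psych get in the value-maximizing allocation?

Order the wards by care index per hour: Cardio 14 > Psych 13 > Maternity 11 > Rehab 9 > Ortho 4.
Cardio: +65 to 65 (cap) ; 5 left.
Psych has room for 15 but only 5 remain, so it gets 5.

5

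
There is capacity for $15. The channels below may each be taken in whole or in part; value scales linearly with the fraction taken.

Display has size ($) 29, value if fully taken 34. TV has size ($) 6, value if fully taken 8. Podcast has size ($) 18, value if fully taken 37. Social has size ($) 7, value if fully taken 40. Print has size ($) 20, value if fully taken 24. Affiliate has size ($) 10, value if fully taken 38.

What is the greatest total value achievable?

70.4

Rank by value-to-size ratio: Social 40/7≈5.71, Affiliate 38/10≈3.8, Podcast 37/18≈2.06, TV 8/6≈1.33, Print 24/20≈1.2, Display 34/29≈1.17.
All 7 $ of Social fit (value 40) ; 8 remain.
8 $ left: a 8/10 share of Affiliate gives 38×8/10 = 30.4.
Total value = 70.4.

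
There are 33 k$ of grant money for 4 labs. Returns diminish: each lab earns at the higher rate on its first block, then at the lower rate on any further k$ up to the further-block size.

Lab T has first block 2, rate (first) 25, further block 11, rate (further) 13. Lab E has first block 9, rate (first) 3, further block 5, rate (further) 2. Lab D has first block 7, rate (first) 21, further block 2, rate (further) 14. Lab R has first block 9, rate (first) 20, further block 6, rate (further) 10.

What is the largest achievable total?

Order all 8 blocks by rate: Lab T/T1 25 > Lab D/T1 21 > Lab R/T1 20 > Lab D/T2 14 > Lab T/T2 13 > Lab R/T2 10 > Lab E/T1 3 > Lab E/T2 2.
Lab T T1 at 25: fill all 2 — 31 left.
Fill Lab D T1 block (7 at 21) — 24 left.
Lab R T1 at 20: fill all 9 — 15 left.
Fill Lab D T2 block (2 at 14) — 13 left.
Lab T/T2 (13): +11 — 2 left.
2 remain; put them into Lab R T2 at 10.
Total = 25×2 + 21×7 + 20×9 + 14×2 + 13×11 + 10×2 = 568.

568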